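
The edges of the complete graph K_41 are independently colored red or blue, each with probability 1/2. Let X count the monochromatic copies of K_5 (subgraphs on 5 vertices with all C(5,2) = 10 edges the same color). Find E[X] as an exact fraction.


Let X = Σ_S X_S over the C(41, 5) = 749398 subsets S of size 5, where X_S = 1 if the K_5 on S is monochromatic.
For a fixed S, the K_5 on S has C(5, 2) = 10 edges. P[all 10 edges red] = (1/2)^10, and likewise for blue, so P[monochromatic] = 2·(1/2)^10 = 2^{1 − 10} = 1/512.
Summing: E[X] = C(41, 5) · 2^{1 − 10} = 749398 · 1/512 = 374699/256.
Numerically: E[X] ≈ 1463.667969.

E[X] = C(41,5)·2^(1−C(5,2)) = 374699/256 ≈ 1463.667969.


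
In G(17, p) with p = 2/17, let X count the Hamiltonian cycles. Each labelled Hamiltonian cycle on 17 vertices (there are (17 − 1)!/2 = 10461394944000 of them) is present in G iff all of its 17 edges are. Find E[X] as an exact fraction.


K_17 has (17 − 1)!/2 = 10461394944000 labelled Hamiltonian cycles.
For each such Hamiltonian cycle H, let X_H = 1 if all 17 edges of H are present in G. Then P[X_H = 1] = p^{17} = (2/17)^{17} = 131072/827240261886336764177.
By linearity of expectation: E[X] = Σ_H E[X_H] = 10461394944000 · p^{17} = 10461394944000 · 131072/827240261886336764177 = 1371195958099968000/827240261886336764177.
Numerically: E[X] ≈ 0.00166.

E[X] = 10461394944000 · (2/17)^{17} = 1371195958099968000/827240261886336764177 ≈ 0.00166.


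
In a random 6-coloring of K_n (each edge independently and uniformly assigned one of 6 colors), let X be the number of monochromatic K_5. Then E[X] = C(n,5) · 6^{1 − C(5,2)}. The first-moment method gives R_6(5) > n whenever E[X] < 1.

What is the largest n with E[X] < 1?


We need C(n, 5) · 6^{1 − 10} < 1, i.e. C(n, 5) < 6^{10 − 1} = 10077696.
Check values of n near the boundary:
  n = 66: C(66, 5) = 8936928; 8936928 < 10077696? YES
  n = 67: C(67, 5) = 9657648; 9657648 < 10077696? YES
  n = 68: C(68, 5) = 10424128; 10424128 < 10077696? NO
  n = 69: C(69, 5) = 11238513; 11238513 < 10077696? NO
The largest n with C(n, 5) < 10077696 is n = 67 (where E[X] = 67067/69984 ≈ 0.958). Hence R_6(5) > 67, i.e. R_6(5) ≥ 68.

Largest n = 67; hence R_6(5) > 67.


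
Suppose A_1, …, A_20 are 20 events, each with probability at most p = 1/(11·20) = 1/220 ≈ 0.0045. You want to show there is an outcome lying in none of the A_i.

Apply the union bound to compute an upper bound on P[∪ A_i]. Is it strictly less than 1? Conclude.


Union bound: P[∪_{i=1}^{20} A_i] ≤ Σ_i P[A_i] ≤ 20·p = 20·(1/220) = 1/11.
Numerically: 1/11 ≈ 0.0909.
Is 1/11 < 1? YES.
Since P[∪ A_i] ≤ 1/11 < 1, the complement has P[∩ A_i^c] ≥ 1 − 1/11 = 10/11 > 0, so some outcome avoids every A_i.

20·p = 1/11 ≈ 0.0909; existence CERTIFIED by the union bound.


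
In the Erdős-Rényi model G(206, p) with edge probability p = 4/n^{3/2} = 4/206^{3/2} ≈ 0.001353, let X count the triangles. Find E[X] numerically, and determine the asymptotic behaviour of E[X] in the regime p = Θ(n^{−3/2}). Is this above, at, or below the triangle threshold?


Number of potential triangles: C(206, 3) = 1435820.
Each occurs with probability p³ ≈ (0.001353)³ ≈ 2.476153e-09.
By linearity: E[X] = C(206, 3)·p³ ≈ 1435820 · 2.476153e-09 ≈ 0.0036.
Since α = 3/2 > 1, p = c/n^{3/2} = o(1/n) is below the triangle threshold p ~ 1/n. Asymptotically E[X] ~ (c³/6)·n^{3(1−α)} = (4³/6)·n^{-1.5} → 0, so by Markov's inequality G has no triangles w.h.p.

E[X] ≈ 0.0036; in regime p = Θ(1/n^{3/2}) E[X] tends to 0 (below the triangle threshold p ~ 1/n).


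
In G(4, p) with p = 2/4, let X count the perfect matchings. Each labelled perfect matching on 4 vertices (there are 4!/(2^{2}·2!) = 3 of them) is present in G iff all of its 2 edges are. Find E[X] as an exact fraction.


K_4 has 4!/(2^{2}·2!) = 3 labelled perfect matchings.
For each such perfect matching H, let X_H = 1 if all 2 edges of H are present in G. Then P[X_H = 1] = p^{2} = (1/2)^{2} = 1/4.
By linearity: E[X] = Σ_H E[X_H] = 3 · p^{2} = 3 · 1/4 = 3/4.
Numerically: E[X] ≈ 0.75.

E[X] = 3 · (1/2)^{2} = 3/4 ≈ 0.75.


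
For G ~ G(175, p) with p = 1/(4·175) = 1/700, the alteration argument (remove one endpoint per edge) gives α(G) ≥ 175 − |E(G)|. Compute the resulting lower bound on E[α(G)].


E[|E(G)|] = C(175, 2)·p = 15225 · (1/700) = 87/4.
E[α(G)] ≥ n − E[|E(G)|] = 175 − 87/4 = 613/4.
Numerically: ≈ 153.25000.
(This is only a lower bound; the true E[α(G)] may be larger.)

E[α(G)] ≥ 613/4 ≈ 153.25000.


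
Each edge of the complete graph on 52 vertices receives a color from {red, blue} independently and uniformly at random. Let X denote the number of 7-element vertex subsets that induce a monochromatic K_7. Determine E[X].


Let X = Σ_S X_S over the C(52, 7) = 133784560 subsets S of size 7, where X_S = 1 if the K_7 on S is monochromatic.
For a fixed S, the K_7 on S has C(7, 2) = 21 edges. P[all 21 edges red] = (1/2)^21, and likewise for blue, so P[monochromatic] = 2·(1/2)^21 = 2^{1 − 21} = 1/1048576.
Summing: E[X] = C(52, 7) · 2^{1 − 21} = 133784560 · 1/1048576 = 8361535/65536.
Numerically: E[X] ≈ 127.5869.

E[X] = C(52,7)·2^(1−C(7,2)) = 8361535/65536 ≈ 127.5869.


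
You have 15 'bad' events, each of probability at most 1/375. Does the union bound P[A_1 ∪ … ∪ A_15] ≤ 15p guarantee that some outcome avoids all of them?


Union bound: P[∪_{i=1}^{15} A_i] ≤ Σ_i P[A_i] ≤ 15·p = 15·(1/375) = 1/25.
Numerically: 1/25 ≈ 0.040.
Is 1/25 < 1? YES.
Since P[∪ A_i] ≤ 1/25 < 1, the complement has P[∩ A_i^c] ≥ 1 − 1/25 = 24/25 > 0, so some outcome avoids every A_i.

15·p = 1/25 ≈ 0.040; existence CERTIFIED by the union bound.


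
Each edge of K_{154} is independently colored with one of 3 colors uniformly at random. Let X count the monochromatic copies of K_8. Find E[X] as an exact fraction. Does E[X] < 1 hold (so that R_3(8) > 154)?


E[X] = C(154, 8) · 3^{1 − 28} = 6521818990995 · 3^{−27} = 6521818990995/7625597484987.
As a reduced fraction: E[X] = 724646554555/847288609443 ≈ 0.85525.
Is E[X] < 1? YES.
Since E[X] < 1, there exists a 3-coloring of K_{154} with no monochromatic K_8; hence R_3(8) > 154.

E[X] = 724646554555/847288609443 ≈ 0.85525; E[X] < 1, so R_3(8) > 154.


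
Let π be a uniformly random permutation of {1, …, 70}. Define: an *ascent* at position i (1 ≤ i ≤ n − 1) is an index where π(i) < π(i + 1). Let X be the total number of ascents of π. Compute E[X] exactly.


Write X = Σ X_I over i = 1, …, 69, with X_I the indicator of one ascent.
There are 69 indicators.
For each fixed i, the pair (π(i), π(i+1)) is a uniformly random ordered pair of distinct values from {1, …, 70}; by symmetry P[π(i) < π(i+1)] = 1/2.
By linearity: E[X] = 69 · (1/2) = (70 − 1) · (1/2) = 69/2 ≈ 34.50000.

E[X] = 69/2 = 34.50000.


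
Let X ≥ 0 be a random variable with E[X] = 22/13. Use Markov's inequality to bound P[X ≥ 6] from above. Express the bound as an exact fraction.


μ = E[X] = 22/13, a = 6.
Markov: P[X ≥ 6] ≤ μ/a = (22/13)/6 = 11/39.
Numerically: ≈ 0.282.
(Since a = 6 > μ = 1.692, the bound 11/39 is < 1 and informative.)

P[X ≥ 6] ≤ 11/39 ≈ 0.282.


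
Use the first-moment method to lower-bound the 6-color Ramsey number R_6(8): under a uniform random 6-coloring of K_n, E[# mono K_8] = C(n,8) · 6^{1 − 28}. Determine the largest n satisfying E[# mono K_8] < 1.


We need C(n, 8) · 6^{1 − 28} < 1, i.e. C(n, 8) < 6^{28 − 1} = 1023490369077469249536.
Check values of n near the boundary:
  n = 1593: C(1593, 8) = 1010555394551193970323; 1010555394551193970323 < 1023490369077469249536? YES
  n = 1594: C(1594, 8) = 1015652773590544255167; 1015652773590544255167 < 1023490369077469249536? YES
  n = 1595: C(1595, 8) = 1020772636343363633895; 1020772636343363633895 < 1023490369077469249536? YES
  n = 1596: C(1596, 8) = 1025915067760710553965; 1025915067760710553965 < 1023490369077469249536? NO
  n = 1597: C(1597, 8) = 1031080153060953275445; 1031080153060953275445 < 1023490369077469249536? NO
The largest n with C(n, 8) < 1023490369077469249536 is n = 1595 (where E[X] = 113419181815929292655/113721152119718805504 ≈ 0.997345). Hence R_6(8) > 1595, i.e. R_6(8) ≥ 1596.

Largest n = 1595; hence R_6(8) > 1595.


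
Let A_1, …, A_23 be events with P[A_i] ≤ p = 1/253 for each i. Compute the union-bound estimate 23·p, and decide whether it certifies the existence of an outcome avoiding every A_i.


Union bound: P[∪_{i=1}^{23} A_i] ≤ Σ_i P[A_i] ≤ 23·p = 23·(1/253) = 1/11.
Numerically: 1/11 ≈ 0.09091.
Is 1/11 < 1? YES.
Since P[∪ A_i] ≤ 1/11 < 1, the complement has P[∩ A_i^c] ≥ 1 − 1/11 = 10/11 > 0, so some outcome avoids every A_i.

23·p = 1/11 ≈ 0.09091; existence CERTIFIED by the union bound.


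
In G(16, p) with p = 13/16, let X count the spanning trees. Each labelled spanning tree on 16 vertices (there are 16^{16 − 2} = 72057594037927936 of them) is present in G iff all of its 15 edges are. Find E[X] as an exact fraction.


K_16 has 16^{16 − 2} = 72057594037927936 labelled spanning trees.
For each such spanning tree H, let X_H = 1 if all 15 edges of H are present in G. Then P[X_H = 1] = p^{15} = (13/16)^{15} = 51185893014090757/1152921504606846976.
By linearity of expectation: E[X] = Σ_H E[X_H] = 72057594037927936 · p^{15} = 72057594037927936 · 51185893014090757/1152921504606846976 = 51185893014090757/16.
Numerically: E[X] ≈ 3.199e+15.

E[X] = 72057594037927936 · (13/16)^{15} = 51185893014090757/16 ≈ 3.199e+15.


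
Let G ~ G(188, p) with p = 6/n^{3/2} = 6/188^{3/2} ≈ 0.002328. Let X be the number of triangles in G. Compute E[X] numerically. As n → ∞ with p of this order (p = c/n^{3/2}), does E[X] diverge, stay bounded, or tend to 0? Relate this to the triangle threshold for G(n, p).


Number of potential triangles: C(188, 3) = 1089836.
Each occurs with probability p³ ≈ (0.002328)³ ≈ 1.261082e-08.
By linearity: E[X] = C(188, 3)·p³ ≈ 1089836 · 1.261082e-08 ≈ 0.0137.
Since α = 3/2 > 1, p = c/n^{3/2} = o(1/n) is below the triangle threshold p ~ 1/n. Asymptotically E[X] ~ (c³/6)·n^{3(1−α)} = (6³/6)·n^{-1.5} → 0, so by Markov's inequality G has no triangles w.h.p.

E[X] ≈ 0.0137; in regime p = Θ(1/n^{3/2}) E[X] tends to 0 (below the triangle threshold p ~ 1/n).


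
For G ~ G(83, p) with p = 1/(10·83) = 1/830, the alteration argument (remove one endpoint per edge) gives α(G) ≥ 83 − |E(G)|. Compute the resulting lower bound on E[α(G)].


E[|E(G)|] = C(83, 2)·p = 3403 · (1/830) = 41/10.
E[α(G)] ≥ n − E[|E(G)|] = 83 − 41/10 = 789/10.
Numerically: ≈ 78.90000.
(This is only a lower bound; the true E[α(G)] may be larger.)

E[α(G)] ≥ 789/10 ≈ 78.90000.


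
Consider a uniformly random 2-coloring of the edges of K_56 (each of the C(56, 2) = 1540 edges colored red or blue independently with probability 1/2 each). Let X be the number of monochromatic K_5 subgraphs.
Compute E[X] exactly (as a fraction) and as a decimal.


Let X = Σ_S X_S over the C(56, 5) = 3819816 subsets S of size 5, where X_S = 1 if the K_5 on S is monochromatic.
For a fixed S, the K_5 on S has C(5, 2) = 10 edges. P[all 10 edges red] = (1/2)^10, and likewise for blue, so P[monochromatic] = 2·(1/2)^10 = 2^{1 − 10} = 1/512.
By linearity: E[X] = C(56, 5) · 2^{1 − 10} = 3819816 · 1/512 = 477477/64.
Numerically: E[X] ≈ 7460.578.

E[X] = C(56,5)·2^(1−C(5,2)) = 477477/64 ≈ 7460.578.


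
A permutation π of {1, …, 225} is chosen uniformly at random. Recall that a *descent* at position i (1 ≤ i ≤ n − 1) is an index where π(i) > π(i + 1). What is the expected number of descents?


Write X = Σ X_I over i = 1, …, 224, with X_I the indicator of one descent.
There are 224 indicators.
For each fixed i, the pair (π(i), π(i+1)) is a uniformly random ordered pair of distinct values from {1, …, 225}; by symmetry P[π(i) > π(i+1)] = 1/2.
By linearity: E[X] = 224 · (1/2) = (225 − 1) · (1/2) = 112 ≈ 112.000.

E[X] = 112 = 112.000.


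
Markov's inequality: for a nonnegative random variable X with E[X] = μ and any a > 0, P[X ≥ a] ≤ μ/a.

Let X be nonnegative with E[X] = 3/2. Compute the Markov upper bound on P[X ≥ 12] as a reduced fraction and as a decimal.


μ = E[X] = 3/2, a = 12.
Markov: P[X ≥ 12] ≤ μ/a = (3/2)/12 = 1/8.
Numerically: ≈ 0.125.
(Since a = 12 > μ = 1.500, the bound 1/8 is < 1 and informative.)

P[X ≥ 12] ≤ 1/8 ≈ 0.125.


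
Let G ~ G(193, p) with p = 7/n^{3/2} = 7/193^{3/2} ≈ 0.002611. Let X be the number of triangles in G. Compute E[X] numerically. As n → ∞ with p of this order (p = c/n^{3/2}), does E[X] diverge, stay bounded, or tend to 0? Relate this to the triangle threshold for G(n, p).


Number of potential triangles: C(193, 3) = 1179616.
Each occurs with probability p³ ≈ (0.002611)³ ≈ 1.779452e-08.
By linearity: E[X] = C(193, 3)·p³ ≈ 1179616 · 1.779452e-08 ≈ 0.0210.
Since α = 3/2 > 1, p = c/n^{3/2} = o(1/n) is below the triangle threshold p ~ 1/n. Asymptotically E[X] ~ (c³/6)·n^{3(1−α)} = (7³/6)·n^{-1.5} → 0, so by Markov's inequality G has no triangles w.h.p.

E[X] ≈ 0.0210; in regime p = Θ(1/n^{3/2}) E[X] tends to 0 (below the triangle threshold p ~ 1/n).


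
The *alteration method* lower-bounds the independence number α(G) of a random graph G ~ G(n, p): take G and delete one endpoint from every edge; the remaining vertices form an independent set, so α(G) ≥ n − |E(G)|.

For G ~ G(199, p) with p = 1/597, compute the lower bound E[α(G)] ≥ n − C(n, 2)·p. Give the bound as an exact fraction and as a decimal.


E[|E(G)|] = C(199, 2)·p = 19701 · (1/597) = 33.
E[α(G)] ≥ n − E[|E(G)|] = 199 − 33 = 166.
Numerically: ≈ 166.0000.
(This is only a lower bound; the true E[α(G)] may be larger.)

E[α(G)] ≥ 166 ≈ 166.0000.


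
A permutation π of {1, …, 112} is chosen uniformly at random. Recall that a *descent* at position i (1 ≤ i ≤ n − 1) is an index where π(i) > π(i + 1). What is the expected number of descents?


Write X = Σ X_I over i = 1, …, 111, with X_I the indicator of one descent.
There are 111 indicators.
For each fixed i, the pair (π(i), π(i+1)) is a uniformly random ordered pair of distinct values from {1, …, 112}; by symmetry P[π(i) > π(i+1)] = 1/2.
By linearity: E[X] = 111 · (1/2) = (112 − 1) · (1/2) = 111/2 ≈ 55.50000.

E[X] = 111/2 = 55.50000.


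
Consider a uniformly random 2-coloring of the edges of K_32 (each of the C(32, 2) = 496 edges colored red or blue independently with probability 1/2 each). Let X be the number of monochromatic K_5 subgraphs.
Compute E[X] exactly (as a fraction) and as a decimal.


Let X = Σ_S X_S over the C(32, 5) = 201376 subsets S of size 5, where X_S = 1 if the K_5 on S is monochromatic.
For a fixed S, the K_5 on S has C(5, 2) = 10 edges. P[all 10 edges red] = (1/2)^10, and likewise for blue, so P[monochromatic] = 2·(1/2)^10 = 2^{1 − 10} = 1/512.
By linearity of expectation: E[X] = C(32, 5) · 2^{1 − 10} = 201376 · 1/512 = 6293/16.
Numerically: E[X] ≈ 393.3125.

E[X] = C(32,5)·2^(1−C(5,2)) = 6293/16 ≈ 393.3125.


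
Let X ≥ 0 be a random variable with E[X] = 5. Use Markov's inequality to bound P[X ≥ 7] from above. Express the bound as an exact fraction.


μ = E[X] = 5, a = 7.
Markov: P[X ≥ 7] ≤ μ/a = (5)/7 = 5/7.
Numerically: ≈ 0.714286.
(Since a = 7 > μ = 5.000000, the bound 5/7 is < 1 and informative.)

P[X ≥ 7] ≤ 5/7 ≈ 0.714286.


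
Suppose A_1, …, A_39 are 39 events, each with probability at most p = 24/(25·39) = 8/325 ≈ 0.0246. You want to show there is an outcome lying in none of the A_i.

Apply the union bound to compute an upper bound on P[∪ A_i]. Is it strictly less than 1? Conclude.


Union bound: P[∪_{i=1}^{39} A_i] ≤ Σ_i P[A_i] ≤ 39·p = 39·(8/325) = 24/25.
Numerically: 24/25 ≈ 0.9600.
Is 24/25 < 1? YES.
Since P[∪ A_i] ≤ 24/25 < 1, the complement has P[∩ A_i^c] ≥ 1 − 24/25 = 1/25 > 0, so some outcome avoids every A_i.

39·p = 24/25 ≈ 0.9600; existence CERTIFIED by the union bound.


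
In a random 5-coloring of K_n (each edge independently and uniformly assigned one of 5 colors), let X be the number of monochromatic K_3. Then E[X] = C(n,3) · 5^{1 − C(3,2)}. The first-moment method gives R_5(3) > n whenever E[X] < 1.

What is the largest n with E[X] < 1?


We need C(n, 3) · 5^{1 − 3} < 1, i.e. C(n, 3) < 5^{3 − 1} = 25.
Check values of n near the boundary:
  n = 5: C(5, 3) = 10; 10 < 25? YES
  n = 6: C(6, 3) = 20; 20 < 25? YES
  n = 7: C(7, 3) = 35; 35 < 25? NO
  n = 8: C(8, 3) = 56; 56 < 25? NO
  n = 9: C(9, 3) = 84; 84 < 25? NO
The largest n with C(n, 3) < 25 is n = 6 (where E[X] = 4/5 ≈ 0.80000). Hence R_5(3) > 6, i.e. R_5(3) ≥ 7.

Largest n = 6; hence R_5(3) > 6.


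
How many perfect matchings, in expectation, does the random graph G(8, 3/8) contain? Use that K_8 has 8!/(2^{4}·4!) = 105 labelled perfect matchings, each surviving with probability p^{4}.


K_8 has 8!/(2^{4}·4!) = 105 labelled perfect matchings.
For each such perfect matching H, let X_H = 1 if all 4 edges of H are present in G. Then P[X_H = 1] = p^{4} = (3/8)^{4} = 81/4096.
Summing the indicators: E[X] = Σ_H E[X_H] = 105 · p^{4} = 105 · 81/4096 = 8505/4096.
Numerically: E[X] ≈ 2.0764.

E[X] = 105 · (3/8)^{4} = 8505/4096 ≈ 2.0764.


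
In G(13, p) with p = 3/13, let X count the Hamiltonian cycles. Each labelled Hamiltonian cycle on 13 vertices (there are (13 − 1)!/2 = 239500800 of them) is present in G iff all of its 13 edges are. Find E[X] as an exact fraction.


K_13 has (13 − 1)!/2 = 239500800 labelled Hamiltonian cycles.
For each such Hamiltonian cycle H, let X_H = 1 if all 13 edges of H are present in G. Then P[X_H = 1] = p^{13} = (3/13)^{13} = 1594323/302875106592253.
Summing the indicators: E[X] = Σ_H E[X_H] = 239500800 · p^{13} = 239500800 · 1594323/302875106592253 = 381841633958400/302875106592253.
Numerically: E[X] ≈ 1.2607.

E[X] = 239500800 · (3/13)^{13} = 381841633958400/302875106592253 ≈ 1.2607.


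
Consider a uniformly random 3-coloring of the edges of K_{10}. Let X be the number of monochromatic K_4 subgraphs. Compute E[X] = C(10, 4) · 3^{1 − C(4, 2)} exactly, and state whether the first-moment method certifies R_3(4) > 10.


E[X] = C(10, 4) · 3^{1 − 6} = 210 · 3^{−5} = 210/243.
As a reduced fraction: E[X] = 70/81 ≈ 0.8641975.
Is E[X] < 1? YES.
Since E[X] < 1, there exists a 3-coloring of K_{10} with no monochromatic K_4; hence R_3(4) > 10.

E[X] = 70/81 ≈ 0.8641975; E[X] < 1, so R_3(4) > 10.


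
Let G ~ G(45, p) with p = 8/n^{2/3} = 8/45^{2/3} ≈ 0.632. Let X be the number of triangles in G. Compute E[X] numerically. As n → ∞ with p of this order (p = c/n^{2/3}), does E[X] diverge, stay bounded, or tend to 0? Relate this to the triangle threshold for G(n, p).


Number of potential triangles: C(45, 3) = 14190.
Each occurs with probability p³ ≈ (0.632)³ ≈ 2.52840e-01.
By linearity: E[X] = C(45, 3)·p³ ≈ 14190 · 2.52840e-01 ≈ 3587.793.
Since α = 2/3 < 1, p = c/n^{2/3} ≫ 1/n is above the triangle threshold p ~ 1/n. Asymptotically E[X] ~ (c³/6)·n^{3(1−α)} = (8³/6)·n^{1} → ∞; triangles are abundant w.h.p.

E[X] ≈ 3587.793; in regime p = Θ(1/n^{2/3}) E[X] diverges (above the triangle threshold p ~ 1/n).


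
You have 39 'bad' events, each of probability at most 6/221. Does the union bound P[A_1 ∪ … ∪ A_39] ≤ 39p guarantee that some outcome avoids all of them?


Union bound: P[∪_{i=1}^{39} A_i] ≤ Σ_i P[A_i] ≤ 39·p = 39·(6/221) = 18/17.
Numerically: 18/17 ≈ 1.059.
Is 18/17 < 1? NO.
Since the bound 18/17 is ≥ 1, the union bound is uninformative here; it does NOT by itself certify existence.

39·p = 18/17 ≈ 1.059; existence NOT certified by the union bound.


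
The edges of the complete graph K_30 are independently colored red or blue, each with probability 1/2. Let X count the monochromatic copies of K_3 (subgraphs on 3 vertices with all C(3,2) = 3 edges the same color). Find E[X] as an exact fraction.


Let X = Σ_S X_S over the C(30, 3) = 4060 subsets S of size 3, where X_S = 1 if the K_3 on S is monochromatic.
For a fixed S, the K_3 on S has C(3, 2) = 3 edges. P[all 3 edges red] = (1/2)^3, and likewise for blue, so P[monochromatic] = 2·(1/2)^3 = 2^{1 − 3} = 1/4.
Summing: E[X] = C(30, 3) · 2^{1 − 3} = 4060 · 1/4 = 1015.
Numerically: E[X] ≈ 1015.0000.

E[X] = C(30,3)·2^(1−C(3,2)) = 1015 ≈ 1015.0000.


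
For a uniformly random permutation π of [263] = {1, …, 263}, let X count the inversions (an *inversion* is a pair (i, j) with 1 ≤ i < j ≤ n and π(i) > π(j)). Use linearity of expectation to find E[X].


Write X = Σ X_I over the C(263, 2) = 34453 pairs i < j, with X_I the indicator of one inversion.
There are 34453 indicators.
For each fixed pair i < j, the values π(i) and π(j) are two distinct elements of {1, …, 263} in uniformly random order; by symmetry P[π(i) > π(j)] = 1/2.
By linearity: E[X] = 34453 · (1/2) = C(263, 2) · (1/2) = 34453/2 = 34453/2 ≈ 17226.5000.

E[X] = 34453/2 = 17226.5000.


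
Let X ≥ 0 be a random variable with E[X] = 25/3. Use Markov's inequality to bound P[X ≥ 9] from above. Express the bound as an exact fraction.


μ = E[X] = 25/3, a = 9.
Markov: P[X ≥ 9] ≤ μ/a = (25/3)/9 = 25/27.
Numerically: ≈ 0.926.
(Since a = 9 > μ = 8.333, the bound 25/27 is < 1 and informative.)

P[X ≥ 9] ≤ 25/27 ≈ 0.926.


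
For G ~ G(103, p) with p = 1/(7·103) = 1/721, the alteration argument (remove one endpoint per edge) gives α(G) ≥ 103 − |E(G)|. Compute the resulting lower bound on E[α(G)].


E[|E(G)|] = C(103, 2)·p = 5253 · (1/721) = 51/7.
E[α(G)] ≥ n − E[|E(G)|] = 103 − 51/7 = 670/7.
Numerically: ≈ 95.714.
(This is only a lower bound; the true E[α(G)] may be larger.)

E[α(G)] ≥ 670/7 ≈ 95.714.


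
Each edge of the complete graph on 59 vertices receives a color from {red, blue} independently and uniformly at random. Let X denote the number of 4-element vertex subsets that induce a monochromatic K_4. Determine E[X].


Let X = Σ_S X_S over the C(59, 4) = 455126 subsets S of size 4, where X_S = 1 if the K_4 on S is monochromatic.
For a fixed S, the K_4 on S has C(4, 2) = 6 edges. P[all 6 edges red] = (1/2)^6, and likewise for blue, so P[monochromatic] = 2·(1/2)^6 = 2^{1 − 6} = 1/32.
By linearity of expectation: E[X] = C(59, 4) · 2^{1 − 6} = 455126 · 1/32 = 227563/16.
Numerically: E[X] ≈ 14222.6875.

E[X] = C(59,4)·2^(1−C(4,2)) = 227563/16 ≈ 14222.6875.


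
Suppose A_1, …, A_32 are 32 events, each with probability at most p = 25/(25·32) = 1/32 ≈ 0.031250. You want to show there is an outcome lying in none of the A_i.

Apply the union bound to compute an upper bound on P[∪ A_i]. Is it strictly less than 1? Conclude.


Union bound: P[∪_{i=1}^{32} A_i] ≤ Σ_i P[A_i] ≤ 32·p = 32·(1/32) = 1.
Numerically: 1 ≈ 1.000000.
Is 1 < 1? NO.
Since the bound 1 is ≥ 1, the union bound is uninformative here; it does NOT by itself certify existence.

32·p = 1 ≈ 1.000000; existence NOT certified by the union bound.


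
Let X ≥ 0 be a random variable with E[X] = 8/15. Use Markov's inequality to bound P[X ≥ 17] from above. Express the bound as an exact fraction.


μ = E[X] = 8/15, a = 17.
Markov: P[X ≥ 17] ≤ μ/a = (8/15)/17 = 8/255.
Numerically: ≈ 0.031.
(Since a = 17 > μ = 0.533, the bound 8/255 is < 1 and informative.)

P[X ≥ 17] ≤ 8/255 ≈ 0.031.


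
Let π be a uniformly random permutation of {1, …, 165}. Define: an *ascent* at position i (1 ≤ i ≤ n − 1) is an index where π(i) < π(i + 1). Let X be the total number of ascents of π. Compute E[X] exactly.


Write X = Σ X_I over i = 1, …, 164, with X_I the indicator of one ascent.
There are 164 indicators.
For each fixed i, the pair (π(i), π(i+1)) is a uniformly random ordered pair of distinct values from {1, …, 165}; by symmetry P[π(i) < π(i+1)] = 1/2.
By linearity: E[X] = 164 · (1/2) = (165 − 1) · (1/2) = 82 ≈ 82.000.

E[X] = 82 = 82.000.


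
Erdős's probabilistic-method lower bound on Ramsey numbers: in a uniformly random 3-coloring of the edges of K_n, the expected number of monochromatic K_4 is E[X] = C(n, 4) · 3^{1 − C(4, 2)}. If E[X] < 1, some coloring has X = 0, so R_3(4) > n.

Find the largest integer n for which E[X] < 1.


We need C(n, 4) · 3^{1 − 6} < 1, i.e. C(n, 4) < 3^{6 − 1} = 243.
Check values of n near the boundary:
  n = 4: C(4, 4) = 1; 1 < 243? YES
  n = 5: C(5, 4) = 5; 5 < 243? YES
  n = 6: C(6, 4) = 15; 15 < 243? YES
  n = 7: C(7, 4) = 35; 35 < 243? YES
  n = 8: C(8, 4) = 70; 70 < 243? YES
  n = 9: C(9, 4) = 126; 126 < 243? YES
  n = 10: C(10, 4) = 210; 210 < 243? YES
  n = 11: C(11, 4) = 330; 330 < 243? NO
  n = 12: C(12, 4) = 495; 495 < 243? NO
The largest n with C(n, 4) < 243 is n = 10 (where E[X] = 70/81 ≈ 0.864198). Hence R_3(4) > 10, i.e. R_3(4) ≥ 11.

Largest n = 10; hence R_3(4) > 10.


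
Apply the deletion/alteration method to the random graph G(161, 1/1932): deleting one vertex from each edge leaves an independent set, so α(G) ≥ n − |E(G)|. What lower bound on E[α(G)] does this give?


E[|E(G)|] = C(161, 2)·p = 12880 · (1/1932) = 20/3.
E[α(G)] ≥ n − E[|E(G)|] = 161 − 20/3 = 463/3.
Numerically: ≈ 154.3333.
(This is only a lower bound; the true E[α(G)] may be larger.)

E[α(G)] ≥ 463/3 ≈ 154.3333.


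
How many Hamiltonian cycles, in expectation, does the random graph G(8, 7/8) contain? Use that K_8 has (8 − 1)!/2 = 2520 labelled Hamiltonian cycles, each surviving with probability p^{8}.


K_8 has (8 − 1)!/2 = 2520 labelled Hamiltonian cycles.
For each such Hamiltonian cycle H, let X_H = 1 if all 8 edges of H are present in G. Then P[X_H = 1] = p^{8} = (7/8)^{8} = 5764801/16777216.
Summing the indicators: E[X] = Σ_H E[X_H] = 2520 · p^{8} = 2520 · 5764801/16777216 = 1815912315/2097152.
Numerically: E[X] ≈ 865.894.

E[X] = 2520 · (7/8)^{8} = 1815912315/2097152 ≈ 865.894.


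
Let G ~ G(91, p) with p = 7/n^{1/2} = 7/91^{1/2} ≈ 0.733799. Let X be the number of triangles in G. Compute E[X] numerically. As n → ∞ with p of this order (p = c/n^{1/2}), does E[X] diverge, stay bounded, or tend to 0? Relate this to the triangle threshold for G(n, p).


Number of potential triangles: C(91, 3) = 121485.
Each occurs with probability p³ ≈ (0.733799)³ ≈ 3.95122746e-01.
By linearity: E[X] = C(91, 3)·p³ ≈ 121485 · 3.95122746e-01 ≈ 48001.486816.
Since α = 1/2 < 1, p = c/n^{1/2} ≫ 1/n is above the triangle threshold p ~ 1/n. Asymptotically E[X] ~ (c³/6)·n^{3(1−α)} = (7³/6)·n^{1.5} → ∞; triangles are abundant w.h.p.

E[X] ≈ 48001.486816; in regime p = Θ(1/n^{1/2}) E[X] diverges (above the triangle threshold p ~ 1/n).


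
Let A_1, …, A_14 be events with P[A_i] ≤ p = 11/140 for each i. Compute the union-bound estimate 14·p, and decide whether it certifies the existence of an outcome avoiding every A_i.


Union bound: P[∪_{i=1}^{14} A_i] ≤ Σ_i P[A_i] ≤ 14·p = 14·(11/140) = 11/10.
Numerically: 11/10 ≈ 1.1000000.
Is 11/10 < 1? NO.
Since the bound 11/10 is ≥ 1, the union bound is uninformative here; it does NOT by itself certify existence.

14·p = 11/10 ≈ 1.1000000; existence NOT certified by the union bound.


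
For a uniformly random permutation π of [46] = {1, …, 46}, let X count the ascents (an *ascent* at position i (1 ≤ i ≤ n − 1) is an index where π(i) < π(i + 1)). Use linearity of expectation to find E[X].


Write X = Σ X_I over i = 1, …, 45, with X_I the indicator of one ascent.
There are 45 indicators.
For each fixed i, the pair (π(i), π(i+1)) is a uniformly random ordered pair of distinct values from {1, …, 46}; by symmetry P[π(i) < π(i+1)] = 1/2.
By linearity: E[X] = 45 · (1/2) = (46 − 1) · (1/2) = 45/2 ≈ 22.50000.

E[X] = 45/2 = 22.50000.


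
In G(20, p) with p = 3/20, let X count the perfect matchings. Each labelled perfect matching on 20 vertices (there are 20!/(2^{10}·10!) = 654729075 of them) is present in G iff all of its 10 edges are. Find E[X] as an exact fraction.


K_20 has 20!/(2^{10}·10!) = 654729075 labelled perfect matchings.
For each such perfect matching H, let X_H = 1 if all 10 edges of H are present in G. Then P[X_H = 1] = p^{10} = (3/20)^{10} = 59049/10240000000000.
Summing the indicators: E[X] = Σ_H E[X_H] = 654729075 · p^{10} = 654729075 · 59049/10240000000000 = 1546443885987/409600000000.
Numerically: E[X] ≈ 3.78.

E[X] = 654729075 · (3/20)^{10} = 1546443885987/409600000000 ≈ 3.78.


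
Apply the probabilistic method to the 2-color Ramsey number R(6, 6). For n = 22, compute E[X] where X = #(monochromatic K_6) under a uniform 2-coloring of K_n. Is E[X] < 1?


E[X] = C(22, 6) · 2^{1 − 15} = 74613 · 2^{−14} = 74613/16384.
As a reduced fraction: E[X] = 74613/16384 ≈ 4.5540.
Is E[X] < 1? NO.
Since E[X] ≥ 1, the first-moment bound is inconclusive at n = 22; it does NOT by itself certify R(6, 6) > 22.

E[X] = 74613/16384 ≈ 4.5540; E[X] ≥ 1; first-moment method inconclusive here.


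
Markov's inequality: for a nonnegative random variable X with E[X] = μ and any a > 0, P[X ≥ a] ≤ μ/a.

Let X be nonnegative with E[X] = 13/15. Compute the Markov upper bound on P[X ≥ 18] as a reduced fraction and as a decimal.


μ = E[X] = 13/15, a = 18.
Markov: P[X ≥ 18] ≤ μ/a = (13/15)/18 = 13/270.
Numerically: ≈ 0.048.
(Since a = 18 > μ = 0.867, the bound 13/270 is < 1 and informative.)

P[X ≥ 18] ≤ 13/270 ≈ 0.048.


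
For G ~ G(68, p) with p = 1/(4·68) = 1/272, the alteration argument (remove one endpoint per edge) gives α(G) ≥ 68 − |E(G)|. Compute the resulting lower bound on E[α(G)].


E[|E(G)|] = C(68, 2)·p = 2278 · (1/272) = 67/8.
E[α(G)] ≥ n − E[|E(G)|] = 68 − 67/8 = 477/8.
Numerically: ≈ 59.62500.
(This is only a lower bound; the true E[α(G)] may be larger.)

E[α(G)] ≥ 477/8 ≈ 59.62500.


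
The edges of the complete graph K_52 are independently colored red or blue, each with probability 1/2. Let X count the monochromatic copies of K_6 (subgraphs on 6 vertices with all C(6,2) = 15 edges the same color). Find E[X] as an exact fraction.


Let X = Σ_S X_S over the C(52, 6) = 20358520 subsets S of size 6, where X_S = 1 if the K_6 on S is monochromatic.
For a fixed S, the K_6 on S has C(6, 2) = 15 edges. P[all 15 edges red] = (1/2)^15, and likewise for blue, so P[monochromatic] = 2·(1/2)^15 = 2^{1 − 15} = 1/16384.
By linearity of expectation: E[X] = C(52, 6) · 2^{1 − 15} = 20358520 · 1/16384 = 2544815/2048.
Numerically: E[X] ≈ 1242.585.

E[X] = C(52,6)·2^(1−C(6,2)) = 2544815/2048 ≈ 1242.585.


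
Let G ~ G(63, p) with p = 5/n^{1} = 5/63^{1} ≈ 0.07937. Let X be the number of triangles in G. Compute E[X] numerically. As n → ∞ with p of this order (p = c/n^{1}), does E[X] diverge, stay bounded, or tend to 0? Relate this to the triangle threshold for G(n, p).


Number of potential triangles: C(63, 3) = 39711.
Each occurs with probability p³ ≈ (0.07937)³ ≈ 4.999060e-04.
By linearity: E[X] = C(63, 3)·p³ ≈ 39711 · 4.999060e-04 ≈ 19.8518.
Here α = 1, so p = 5/n is exactly at the triangle threshold p ~ 1/n. Asymptotically E[X] → c³/6 = 5³/6 = 125/6 ≈ 20.8333, a bounded constant. In this regime the triangle count is asymptotically Poisson(c³/6).

E[X] ≈ 19.8518; in regime p = Θ(1/n^{1}) E[X] stays bounded (at the triangle threshold p ~ 1/n).


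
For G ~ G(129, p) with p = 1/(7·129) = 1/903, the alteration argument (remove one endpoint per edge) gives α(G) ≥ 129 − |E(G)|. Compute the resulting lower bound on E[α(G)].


E[|E(G)|] = C(129, 2)·p = 8256 · (1/903) = 64/7.
E[α(G)] ≥ n − E[|E(G)|] = 129 − 64/7 = 839/7.
Numerically: ≈ 119.857143.
(This is only a lower bound; the true E[α(G)] may be larger.)

E[α(G)] ≥ 839/7 ≈ 119.857143.


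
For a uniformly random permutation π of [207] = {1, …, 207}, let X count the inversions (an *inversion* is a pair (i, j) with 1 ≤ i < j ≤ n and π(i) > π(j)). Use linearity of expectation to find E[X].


Write X = Σ X_I over the C(207, 2) = 21321 pairs i < j, with X_I the indicator of one inversion.
There are 21321 indicators.
For each fixed pair i < j, the values π(i) and π(j) are two distinct elements of {1, …, 207} in uniformly random order; by symmetry P[π(i) > π(j)] = 1/2.
By linearity: E[X] = 21321 · (1/2) = C(207, 2) · (1/2) = 21321/2 = 21321/2 ≈ 10660.500.

E[X] = 21321/2 = 10660.500.


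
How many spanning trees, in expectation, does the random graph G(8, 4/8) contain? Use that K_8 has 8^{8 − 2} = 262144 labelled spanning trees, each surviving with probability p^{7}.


K_8 has 8^{8 − 2} = 262144 labelled spanning trees.
For each such spanning tree H, let X_H = 1 if all 7 edges of H are present in G. Then P[X_H = 1] = p^{7} = (1/2)^{7} = 1/128.
By linearity: E[X] = Σ_H E[X_H] = 262144 · p^{7} = 262144 · 1/128 = 2048.
Numerically: E[X] ≈ 2048.

E[X] = 262144 · (1/2)^{7} = 2048 ≈ 2048.


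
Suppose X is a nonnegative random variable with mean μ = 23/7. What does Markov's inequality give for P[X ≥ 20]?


μ = E[X] = 23/7, a = 20.
Markov: P[X ≥ 20] ≤ μ/a = (23/7)/20 = 23/140.
Numerically: ≈ 0.16429.
(Since a = 20 > μ = 3.28571, the bound 23/140 is < 1 and informative.)

P[X ≥ 20] ≤ 23/140 ≈ 0.16429.


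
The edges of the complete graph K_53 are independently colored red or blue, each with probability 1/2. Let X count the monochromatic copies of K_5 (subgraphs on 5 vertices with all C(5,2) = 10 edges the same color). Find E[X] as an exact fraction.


Let X = Σ_S X_S over the C(53, 5) = 2869685 subsets S of size 5, where X_S = 1 if the K_5 on S is monochromatic.
For a fixed S, the K_5 on S has C(5, 2) = 10 edges. P[all 10 edges red] = (1/2)^10, and likewise for blue, so P[monochromatic] = 2·(1/2)^10 = 2^{1 − 10} = 1/512.
By linearity of expectation: E[X] = C(53, 5) · 2^{1 − 10} = 2869685 · 1/512 = 2869685/512.
Numerically: E[X] ≈ 5604.854.

E[X] = C(53,5)·2^(1−C(5,2)) = 2869685/512 ≈ 5604.854.


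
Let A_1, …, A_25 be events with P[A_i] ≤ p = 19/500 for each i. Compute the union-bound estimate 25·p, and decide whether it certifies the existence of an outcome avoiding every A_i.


Union bound: P[∪_{i=1}^{25} A_i] ≤ Σ_i P[A_i] ≤ 25·p = 25·(19/500) = 19/20.
Numerically: 19/20 ≈ 0.950.
Is 19/20 < 1? YES.
Since P[∪ A_i] ≤ 19/20 < 1, the complement has P[∩ A_i^c] ≥ 1 − 19/20 = 1/20 > 0, so some outcome avoids every A_i.

25·p = 19/20 ≈ 0.950; existence CERTIFIED by the union bound.


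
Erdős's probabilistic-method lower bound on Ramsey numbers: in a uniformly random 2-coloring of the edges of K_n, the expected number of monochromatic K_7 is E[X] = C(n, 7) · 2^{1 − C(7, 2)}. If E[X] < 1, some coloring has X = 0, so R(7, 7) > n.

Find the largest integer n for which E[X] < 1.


We need C(n, 7) · 2^{1 − 21} < 1, i.e. C(n, 7) < 2^{21 − 1} = 1048576.
Check values of n near the boundary:
  n = 25: C(25, 7) = 480700; 480700 < 1048576? YES
  n = 26: C(26, 7) = 657800; 657800 < 1048576? YES
  n = 27: C(27, 7) = 888030; 888030 < 1048576? YES
  n = 28: C(28, 7) = 1184040; 1184040 < 1048576? NO
The largest n with C(n, 7) < 1048576 is n = 27 (where E[X] = 444015/524288 ≈ 0.84689). Hence R(7, 7) > 27, i.e. R(7, 7) ≥ 28.

Largest n = 27; hence R(7, 7) > 27.


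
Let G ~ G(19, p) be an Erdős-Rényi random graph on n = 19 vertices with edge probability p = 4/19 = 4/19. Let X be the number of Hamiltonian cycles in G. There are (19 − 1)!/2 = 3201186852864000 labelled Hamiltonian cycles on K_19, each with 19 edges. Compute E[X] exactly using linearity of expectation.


K_19 has (19 − 1)!/2 = 3201186852864000 labelled Hamiltonian cycles.
For each such Hamiltonian cycle H, let X_H = 1 if all 19 edges of H are present in G. Then P[X_H = 1] = p^{19} = (4/19)^{19} = 274877906944/1978419655660313589123979.
By linearity of expectation: E[X] = Σ_H E[X_H] = 3201186852864000 · p^{19} = 3201186852864000 · 274877906944/1978419655660313589123979 = 879935541851906811887616000/1978419655660313589123979.
Numerically: E[X] ≈ 444.8.

E[X] = 3201186852864000 · (4/19)^{19} = 879935541851906811887616000/1978419655660313589123979 ≈ 444.8.


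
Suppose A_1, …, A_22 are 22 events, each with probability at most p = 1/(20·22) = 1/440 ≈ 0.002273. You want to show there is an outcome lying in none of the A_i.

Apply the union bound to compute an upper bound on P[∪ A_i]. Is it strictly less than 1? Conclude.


Union bound: P[∪_{i=1}^{22} A_i] ≤ Σ_i P[A_i] ≤ 22·p = 22·(1/440) = 1/20.
Numerically: 1/20 ≈ 0.050000.
Is 1/20 < 1? YES.
Since P[∪ A_i] ≤ 1/20 < 1, the complement has P[∩ A_i^c] ≥ 1 − 1/20 = 19/20 > 0, so some outcome avoids every A_i.

22·p = 1/20 ≈ 0.050000; existence CERTIFIED by the union bound.


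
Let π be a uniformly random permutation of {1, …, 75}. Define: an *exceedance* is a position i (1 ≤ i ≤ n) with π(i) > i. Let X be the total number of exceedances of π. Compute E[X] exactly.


Write X = Σ_{i=1}^{75} X_i, where X_i = 1_{π(i) > i}.
For each fixed i, π(i) is uniform over {1, …, 75} (marginal of a uniform permutation), so P[π(i) > i] = (n − i)/n. Summing: Σ_{i=1}^{75} (n − i)/n = (0 + 1 + … + 74)/75 = 75(75 − 1)/(2·75) = (75 − 1)/2.
Hence E[X] = Σ_{i=1}^{75} (75 − i)/75 = 37 ≈ 37.000.

E[X] = 37 = 37.000.


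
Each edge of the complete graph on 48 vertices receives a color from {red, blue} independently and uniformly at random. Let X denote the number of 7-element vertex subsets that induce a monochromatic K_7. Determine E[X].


Let X = Σ_S X_S over the C(48, 7) = 73629072 subsets S of size 7, where X_S = 1 if the K_7 on S is monochromatic.
For a fixed S, the K_7 on S has C(7, 2) = 21 edges. P[all 21 edges red] = (1/2)^21, and likewise for blue, so P[monochromatic] = 2·(1/2)^21 = 2^{1 − 21} = 1/1048576.
By linearity: E[X] = C(48, 7) · 2^{1 − 21} = 73629072 · 1/1048576 = 4601817/65536.
Numerically: E[X] ≈ 70.218155.

E[X] = C(48,7)·2^(1−C(7,2)) = 4601817/65536 ≈ 70.218155.


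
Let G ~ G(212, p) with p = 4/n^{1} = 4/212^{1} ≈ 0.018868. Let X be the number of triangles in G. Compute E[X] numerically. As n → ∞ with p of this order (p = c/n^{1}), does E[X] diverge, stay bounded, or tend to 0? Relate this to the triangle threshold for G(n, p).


Number of potential triangles: C(212, 3) = 1565620.
Each occurs with probability p³ ≈ (0.018868)³ ≈ 6.7169543e-06.
By linearity: E[X] = C(212, 3)·p³ ≈ 1565620 · 6.7169543e-06 ≈ 10.51620.
Here α = 1, so p = 4/n is exactly at the triangle threshold p ~ 1/n. Asymptotically E[X] → c³/6 = 4³/6 = 32/3 ≈ 10.66667, a bounded constant. In this regime the triangle count is asymptotically Poisson(c³/6).

E[X] ≈ 10.51620; in regime p = Θ(1/n^{1}) E[X] stays bounded (at the triangle threshold p ~ 1/n).


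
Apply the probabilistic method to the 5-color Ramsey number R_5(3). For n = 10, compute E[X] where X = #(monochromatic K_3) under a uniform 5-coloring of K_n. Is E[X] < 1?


E[X] = C(10, 3) · 5^{1 − 3} = 120 · 5^{−2} = 120/25.
As a reduced fraction: E[X] = 24/5 ≈ 4.800000.
Is E[X] < 1? NO.
Since E[X] ≥ 1, the first-moment bound is inconclusive at n = 10; it does NOT by itself certify R_5(3) > 10.

E[X] = 24/5 ≈ 4.800000; E[X] ≥ 1; first-moment method inconclusive here.


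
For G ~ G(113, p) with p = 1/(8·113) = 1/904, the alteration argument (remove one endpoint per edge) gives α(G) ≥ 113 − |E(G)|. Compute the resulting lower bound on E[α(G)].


E[|E(G)|] = C(113, 2)·p = 6328 · (1/904) = 7.
E[α(G)] ≥ n − E[|E(G)|] = 113 − 7 = 106.
Numerically: ≈ 106.000.
(This is only a lower bound; the true E[α(G)] may be larger.)

E[α(G)] ≥ 106 ≈ 106.000.


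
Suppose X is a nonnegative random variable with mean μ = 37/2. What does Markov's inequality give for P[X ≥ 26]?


μ = E[X] = 37/2, a = 26.
Markov: P[X ≥ 26] ≤ μ/a = (37/2)/26 = 37/52.
Numerically: ≈ 0.711538.
(Since a = 26 > μ = 18.500000, the bound 37/52 is < 1 and informative.)

P[X ≥ 26] ≤ 37/52 ≈ 0.711538.
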